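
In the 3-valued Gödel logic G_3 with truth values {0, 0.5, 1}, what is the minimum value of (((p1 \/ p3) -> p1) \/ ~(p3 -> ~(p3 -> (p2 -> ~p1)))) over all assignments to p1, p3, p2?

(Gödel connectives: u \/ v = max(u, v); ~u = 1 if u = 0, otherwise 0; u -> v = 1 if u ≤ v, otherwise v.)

0.50

The minimum is attained at p1 = 0.5, p3 = 1, p2 = 0.5:
  (p1 \/ p3) = max(0.5, 1) = 1
  ((p1 \/ p3) -> p1): 1 > 0.5, so result = 0.5
  ~p1: Gödel ¬ of 0.5 = 0 (operand ≠ 0)
  (p2 -> ~p1): 0.5 > 0, so result = 0
  (p3 -> (p2 -> ~p1)): 1 > 0, so result = 0
  ~(p3 -> (p2 -> ~p1)): Gödel ¬ of 0 = 1 (operand is 0)
  (p3 -> ~(p3 -> (p2 -> ~p1))): 1 ≤ 1, so result = 1
  ~(p3 -> ~(p3 -> (p2 -> ~p1))): Gödel ¬ of 1 = 0 (operand ≠ 0)
  (((p1 \/ p3) -> p1) \/ ~(p3 -> ~(p3 -> (p2 -> ~p1)))) = max(0.5, 0) = 0.5
Checking all 27 assignments confirms none give a value below 0.50.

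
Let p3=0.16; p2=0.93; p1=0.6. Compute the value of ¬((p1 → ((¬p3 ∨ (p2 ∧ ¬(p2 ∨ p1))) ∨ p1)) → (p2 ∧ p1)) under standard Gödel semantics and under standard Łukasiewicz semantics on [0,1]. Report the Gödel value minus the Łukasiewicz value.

-0.40

Gödel evaluation:
  ¬p3: Gödel ¬ of 0.16 = 0 (operand ≠ 0)
  (p2 ∨ p1) = max(0.93, 0.6) = 0.93
  ¬(p2 ∨ p1): Gödel ¬ of 0.93 = 0 (operand ≠ 0)
  (p2 ∧ ¬(p2 ∨ p1)) = min(0.93, 0) = 0
  (¬p3 ∨ (p2 ∧ ¬(p2 ∨ p1))) = max(0, 0) = 0
  ((¬p3 ∨ (p2 ∧ ¬(p2 ∨ p1))) ∨ p1) = max(0, 0.6) = 0.6
  (p1 → ((¬p3 ∨ (p2 ∧ ¬(p2 ∨ p1))) ∨ p1)): 0.6 ≤ 0.6, so result = 1
  (p2 ∧ p1) = min(0.93, 0.6) = 0.6
  ((p1 → ((¬p3 ∨ (p2 ∧ ¬(p2 ∨ p1))) ∨ p1)) → (p2 ∧ p1)): 1 > 0.6, so result = 0.6
  ¬((p1 → ((¬p3 ∨ (p2 ∧ ¬(p2 ∨ p1))) ∨ p1)) → (p2 ∧ p1)): Gödel ¬ of 0.6 = 0 (operand ≠ 0)
  Gödel value = 0
Łukasiewicz evaluation:
  ¬p3: Łukasiewicz ¬ gives 1 − 0.16 = 0.84
  (p2 ∨ p1) = max(0.93, 0.6) = 0.93
  ¬(p2 ∨ p1): Łukasiewicz ¬ gives 1 − 0.93 = 0.07
  (p2 ∧ ¬(p2 ∨ p1)) = min(0.93, 0.07) = 0.07
  (¬p3 ∨ (p2 ∧ ¬(p2 ∨ p1))) = max(0.84, 0.07) = 0.84
  ((¬p3 ∨ (p2 ∧ ¬(p2 ∨ p1))) ∨ p1) = max(0.84, 0.6) = 0.84
  (p1 → ((¬p3 ∨ (p2 ∧ ¬(p2 ∨ p1))) ∨ p1)): min(1, 1 − 0.6 + 0.84) = 1
  (p2 ∧ p1) = min(0.93, 0.6) = 0.6
  ((p1 → ((¬p3 ∨ (p2 ∧ ¬(p2 ∨ p1))) ∨ p1)) → (p2 ∧ p1)): min(1, 1 − 1 + 0.6) = 0.6
  ¬((p1 → ((¬p3 ∨ (p2 ∧ ¬(p2 ∨ p1))) ∨ p1)) → (p2 ∧ p1)): Łukasiewicz ¬ gives 1 − 0.6 = 0.4
  Łukasiewicz value = 0.4
Difference: 0 − 0.4 = -0.40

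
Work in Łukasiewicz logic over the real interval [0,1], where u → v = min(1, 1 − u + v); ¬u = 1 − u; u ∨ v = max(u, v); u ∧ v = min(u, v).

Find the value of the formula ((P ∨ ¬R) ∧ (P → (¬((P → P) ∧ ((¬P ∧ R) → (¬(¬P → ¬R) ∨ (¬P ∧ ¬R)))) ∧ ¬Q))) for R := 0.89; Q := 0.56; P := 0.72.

0.39

¬R: Łukasiewicz ¬ gives 1 − 0.89 = 0.11
(P ∨ ¬R) = max(0.72, 0.11) = 0.72
(P → P): min(1, 1 − 0.72 + 0.72) = 1
¬P: Łukasiewicz ¬ gives 1 − 0.72 = 0.28
(¬P ∧ R) = min(0.28, 0.89) = 0.28
¬P: Łukasiewicz ¬ gives 1 − 0.72 = 0.28
¬R: Łukasiewicz ¬ gives 1 − 0.89 = 0.11
(¬P → ¬R): min(1, 1 − 0.28 + 0.11) = 0.83
¬(¬P → ¬R): Łukasiewicz ¬ gives 1 − 0.83 = 0.17
¬P: Łukasiewicz ¬ gives 1 − 0.72 = 0.28
¬R: Łukasiewicz ¬ gives 1 − 0.89 = 0.11
(¬P ∧ ¬R) = min(0.28, 0.11) = 0.11
(¬(¬P → ¬R) ∨ (¬P ∧ ¬R)) = max(0.17, 0.11) = 0.17
((¬P ∧ R) → (¬(¬P → ¬R) ∨ (¬P ∧ ¬R))): min(1, 1 − 0.28 + 0.17) = 0.89
((P → P) ∧ ((¬P ∧ R) → (¬(¬P → ¬R) ∨ (¬P ∧ ¬R)))) = min(1, 0.89) = 0.89
¬((P → P) ∧ ((¬P ∧ R) → (¬(¬P → ¬R) ∨ (¬P ∧ ¬R)))): Łukasiewicz ¬ gives 1 − 0.89 = 0.11
¬Q: Łukasiewicz ¬ gives 1 − 0.56 = 0.44
(¬((P → P) ∧ ((¬P ∧ R) → (¬(¬P → ¬R) ∨ (¬P ∧ ¬R)))) ∧ ¬Q) = min(0.11, 0.44) = 0.11
(P → (¬((P → P) ∧ ((¬P ∧ R) → (¬(¬P → ¬R) ∨ (¬P ∧ ¬R)))) ∧ ¬Q)): min(1, 1 − 0.72 + 0.11) = 0.39
((P ∨ ¬R) ∧ (P → (¬((P → P) ∧ ((¬P ∧ R) → (¬(¬P → ¬R) ∨ (¬P ∧ ¬R)))) ∧ ¬Q))) = min(0.72, 0.39) = 0.39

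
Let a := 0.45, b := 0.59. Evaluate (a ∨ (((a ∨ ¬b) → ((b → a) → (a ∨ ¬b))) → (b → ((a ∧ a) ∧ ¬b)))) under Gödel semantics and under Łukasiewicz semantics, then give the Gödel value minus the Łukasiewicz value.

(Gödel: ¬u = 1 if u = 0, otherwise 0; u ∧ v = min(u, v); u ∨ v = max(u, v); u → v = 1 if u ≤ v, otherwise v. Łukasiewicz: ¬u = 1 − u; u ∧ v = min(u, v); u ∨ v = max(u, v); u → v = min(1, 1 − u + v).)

Gödel evaluation:
  ¬b: Gödel ¬ of 0.59 = 0 (operand ≠ 0)
  (a ∨ ¬b) = max(0.45, 0) = 0.45
  (b → a): 0.59 > 0.45, so result = 0.45
  ¬b: Gödel ¬ of 0.59 = 0 (operand ≠ 0)
  (a ∨ ¬b) = max(0.45, 0) = 0.45
  ((b → a) → (a ∨ ¬b)): 0.45 ≤ 0.45, so result = 1
  ((a ∨ ¬b) → ((b → a) → (a ∨ ¬b))): 0.45 ≤ 1, so result = 1
  (a ∧ a) = min(0.45, 0.45) = 0.45
  ¬b: Gödel ¬ of 0.59 = 0 (operand ≠ 0)
  ((a ∧ a) ∧ ¬b) = min(0.45, 0) = 0
  (b → ((a ∧ a) ∧ ¬b)): 0.59 > 0, so result = 0
  (((a ∨ ¬b) → ((b → a) → (a ∨ ¬b))) → (b → ((a ∧ a) ∧ ¬b))): 1 > 0, so result = 0
  (a ∨ (((a ∨ ¬b) → ((b → a) → (a ∨ ¬b))) → (b → ((a ∧ a) ∧ ¬b)))) = max(0.45, 0) = 0.45
  Gödel value = 0.45
Łukasiewicz evaluation:
  ¬b: Łukasiewicz ¬ gives 1 − 0.59 = 0.41
  (a ∨ ¬b) = max(0.45, 0.41) = 0.45
  (b → a): min(1, 1 − 0.59 + 0.45) = 0.86
  ¬b: Łukasiewicz ¬ gives 1 − 0.59 = 0.41
  (a ∨ ¬b) = max(0.45, 0.41) = 0.45
  ((b → a) → (a ∨ ¬b)): min(1, 1 − 0.86 + 0.45) = 0.59
  ((a ∨ ¬b) → ((b → a) → (a ∨ ¬b))): min(1, 1 − 0.45 + 0.59) = 1
  (a ∧ a) = min(0.45, 0.45) = 0.45
  ¬b: Łukasiewicz ¬ gives 1 − 0.59 = 0.41
  ((a ∧ a) ∧ ¬b) = min(0.45, 0.41) = 0.41
  (b → ((a ∧ a) ∧ ¬b)): min(1, 1 − 0.59 + 0.41) = 0.82
  (((a ∨ ¬b) → ((b → a) → (a ∨ ¬b))) → (b → ((a ∧ a) ∧ ¬b))): min(1, 1 − 1 + 0.82) = 0.82
  (a ∨ (((a ∨ ¬b) → ((b → a) → (a ∨ ¬b))) → (b → ((a ∧ a) ∧ ¬b)))) = max(0.45, 0.82) = 0.82
  Łukasiewicz value = 0.82
Difference: 0.45 − 0.82 = -0.37

-0.37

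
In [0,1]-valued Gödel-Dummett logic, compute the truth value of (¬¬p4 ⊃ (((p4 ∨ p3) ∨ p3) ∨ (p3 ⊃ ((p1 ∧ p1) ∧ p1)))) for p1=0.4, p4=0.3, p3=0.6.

0.60

¬p4: Gödel ¬ of 0.3 = 0 (operand ≠ 0)
¬¬p4: Gödel ¬ of 0 = 1 (operand is 0)
(p4 ∨ p3) = max(0.3, 0.6) = 0.6
((p4 ∨ p3) ∨ p3) = max(0.6, 0.6) = 0.6
(p1 ∧ p1) = min(0.4, 0.4) = 0.4
((p1 ∧ p1) ∧ p1) = min(0.4, 0.4) = 0.4
(p3 ⊃ ((p1 ∧ p1) ∧ p1)): 0.6 > 0.4, so result = 0.4
(((p4 ∨ p3) ∨ p3) ∨ (p3 ⊃ ((p1 ∧ p1) ∧ p1))) = max(0.6, 0.4) = 0.6
(¬¬p4 ⊃ (((p4 ∨ p3) ∨ p3) ∨ (p3 ⊃ ((p1 ∧ p1) ∧ p1)))): 1 > 0.6, so result = 0.6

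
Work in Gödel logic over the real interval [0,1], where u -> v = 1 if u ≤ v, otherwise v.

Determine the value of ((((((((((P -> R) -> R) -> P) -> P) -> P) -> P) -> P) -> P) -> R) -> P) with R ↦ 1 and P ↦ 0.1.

(P -> R): 0.1 ≤ 1, so result = 1
((P -> R) -> R): 1 ≤ 1, so result = 1
(((P -> R) -> R) -> P): 1 > 0.1, so result = 0.1
((((P -> R) -> R) -> P) -> P): 0.1 ≤ 0.1, so result = 1
(((((P -> R) -> R) -> P) -> P) -> P): 1 > 0.1, so result = 0.1
((((((P -> R) -> R) -> P) -> P) -> P) -> P): 0.1 ≤ 0.1, so result = 1
(((((((P -> R) -> R) -> P) -> P) -> P) -> P) -> P): 1 > 0.1, so result = 0.1
((((((((P -> R) -> R) -> P) -> P) -> P) -> P) -> P) -> P): 0.1 ≤ 0.1, so result = 1
(((((((((P -> R) -> R) -> P) -> P) -> P) -> P) -> P) -> P) -> R): 1 ≤ 1, so result = 1
((((((((((P -> R) -> R) -> P) -> P) -> P) -> P) -> P) -> P) -> R) -> P): 1 > 0.1, so result = 0.1

0.10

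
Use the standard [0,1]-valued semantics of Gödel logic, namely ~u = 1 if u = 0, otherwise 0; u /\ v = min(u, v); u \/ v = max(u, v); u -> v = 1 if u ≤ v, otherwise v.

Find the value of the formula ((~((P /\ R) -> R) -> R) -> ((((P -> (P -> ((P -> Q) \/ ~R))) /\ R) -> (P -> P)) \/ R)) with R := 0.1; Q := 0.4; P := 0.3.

(P /\ R) = min(0.3, 0.1) = 0.1
((P /\ R) -> R): 0.1 ≤ 0.1, so result = 1
~((P /\ R) -> R): Gödel ¬ of 1 = 0 (operand ≠ 0)
(~((P /\ R) -> R) -> R): 0 ≤ 0.1, so result = 1
(P -> Q): 0.3 ≤ 0.4, so result = 1
~R: Gödel ¬ of 0.1 = 0 (operand ≠ 0)
((P -> Q) \/ ~R) = max(1, 0) = 1
(P -> ((P -> Q) \/ ~R)): 0.3 ≤ 1, so result = 1
(P -> (P -> ((P -> Q) \/ ~R))): 0.3 ≤ 1, so result = 1
((P -> (P -> ((P -> Q) \/ ~R))) /\ R) = min(1, 0.1) = 0.1
(P -> P): 0.3 ≤ 0.3, so result = 1
(((P -> (P -> ((P -> Q) \/ ~R))) /\ R) -> (P -> P)): 0.1 ≤ 1, so result = 1
((((P -> (P -> ((P -> Q) \/ ~R))) /\ R) -> (P -> P)) \/ R) = max(1, 0.1) = 1
((~((P /\ R) -> R) -> R) -> ((((P -> (P -> ((P -> Q) \/ ~R))) /\ R) -> (P -> P)) \/ R)): 1 ≤ 1, so result = 1

1.00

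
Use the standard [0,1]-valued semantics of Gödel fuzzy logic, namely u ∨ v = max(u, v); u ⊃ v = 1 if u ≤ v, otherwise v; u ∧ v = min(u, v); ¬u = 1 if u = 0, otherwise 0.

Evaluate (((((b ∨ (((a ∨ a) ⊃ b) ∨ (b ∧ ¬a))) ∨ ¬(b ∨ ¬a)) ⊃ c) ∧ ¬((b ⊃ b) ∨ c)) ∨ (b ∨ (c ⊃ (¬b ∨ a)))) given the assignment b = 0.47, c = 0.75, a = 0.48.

(a ∨ a) = max(0.48, 0.48) = 0.48
((a ∨ a) ⊃ b): 0.48 > 0.47, so result = 0.47
¬a: Gödel ¬ of 0.48 = 0 (operand ≠ 0)
(b ∧ ¬a) = min(0.47, 0) = 0
(((a ∨ a) ⊃ b) ∨ (b ∧ ¬a)) = max(0.47, 0) = 0.47
(b ∨ (((a ∨ a) ⊃ b) ∨ (b ∧ ¬a))) = max(0.47, 0.47) = 0.47
¬a: Gödel ¬ of 0.48 = 0 (operand ≠ 0)
(b ∨ ¬a) = max(0.47, 0) = 0.47
¬(b ∨ ¬a): Gödel ¬ of 0.47 = 0 (operand ≠ 0)
((b ∨ (((a ∨ a) ⊃ b) ∨ (b ∧ ¬a))) ∨ ¬(b ∨ ¬a)) = max(0.47, 0) = 0.47
(((b ∨ (((a ∨ a) ⊃ b) ∨ (b ∧ ¬a))) ∨ ¬(b ∨ ¬a)) ⊃ c): 0.47 ≤ 0.75, so result = 1
(b ⊃ b): 0.47 ≤ 0.47, so result = 1
((b ⊃ b) ∨ c) = max(1, 0.75) = 1
¬((b ⊃ b) ∨ c): Gödel ¬ of 1 = 0 (operand ≠ 0)
((((b ∨ (((a ∨ a) ⊃ b) ∨ (b ∧ ¬a))) ∨ ¬(b ∨ ¬a)) ⊃ c) ∧ ¬((b ⊃ b) ∨ c)) = min(1, 0) = 0
¬b: Gödel ¬ of 0.47 = 0 (operand ≠ 0)
(¬b ∨ a) = max(0, 0.48) = 0.48
(c ⊃ (¬b ∨ a)): 0.75 > 0.48, so result = 0.48
(b ∨ (c ⊃ (¬b ∨ a))) = max(0.47, 0.48) = 0.48
(((((b ∨ (((a ∨ a) ⊃ b) ∨ (b ∧ ¬a))) ∨ ¬(b ∨ ¬a)) ⊃ c) ∧ ¬((b ⊃ b) ∨ c)) ∨ (b ∨ (c ⊃ (¬b ∨ a)))) = max(0, 0.48) = 0.48

0.48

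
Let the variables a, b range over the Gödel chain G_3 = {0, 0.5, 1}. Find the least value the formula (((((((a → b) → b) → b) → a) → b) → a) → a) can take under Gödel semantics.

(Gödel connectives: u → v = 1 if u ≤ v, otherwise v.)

The minimum is attained at a = 0.5, b = 0:
  (a → b): 0.5 > 0, so result = 0
  ((a → b) → b): 0 ≤ 0, so result = 1
  (((a → b) → b) → b): 1 > 0, so result = 0
  ((((a → b) → b) → b) → a): 0 ≤ 0.5, so result = 1
  (((((a → b) → b) → b) → a) → b): 1 > 0, so result = 0
  ((((((a → b) → b) → b) → a) → b) → a): 0 ≤ 0.5, so result = 1
  (((((((a → b) → b) → b) → a) → b) → a) → a): 1 > 0.5, so result = 0.5
Checking all 9 assignments confirms none give a value below 0.50.

0.50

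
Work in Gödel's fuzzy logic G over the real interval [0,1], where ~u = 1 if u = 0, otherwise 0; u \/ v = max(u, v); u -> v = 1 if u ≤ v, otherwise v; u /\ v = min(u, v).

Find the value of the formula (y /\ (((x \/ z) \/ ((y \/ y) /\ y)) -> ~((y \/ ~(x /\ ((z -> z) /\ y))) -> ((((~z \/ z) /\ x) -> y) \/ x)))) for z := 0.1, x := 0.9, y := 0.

0.00

(x \/ z) = max(0.9, 0.1) = 0.9
(y \/ y) = max(0, 0) = 0
((y \/ y) /\ y) = min(0, 0) = 0
((x \/ z) \/ ((y \/ y) /\ y)) = max(0.9, 0) = 0.9
(z -> z): 0.1 ≤ 0.1, so result = 1
((z -> z) /\ y) = min(1, 0) = 0
(x /\ ((z -> z) /\ y)) = min(0.9, 0) = 0
~(x /\ ((z -> z) /\ y)): Gödel ¬ of 0 = 1 (operand is 0)
(y \/ ~(x /\ ((z -> z) /\ y))) = max(0, 1) = 1
~z: Gödel ¬ of 0.1 = 0 (operand ≠ 0)
(~z \/ z) = max(0, 0.1) = 0.1
((~z \/ z) /\ x) = min(0.1, 0.9) = 0.1
(((~z \/ z) /\ x) -> y): 0.1 > 0, so result = 0
((((~z \/ z) /\ x) -> y) \/ x) = max(0, 0.9) = 0.9
((y \/ ~(x /\ ((z -> z) /\ y))) -> ((((~z \/ z) /\ x) -> y) \/ x)): 1 > 0.9, so result = 0.9
~((y \/ ~(x /\ ((z -> z) /\ y))) -> ((((~z \/ z) /\ x) -> y) \/ x)): Gödel ¬ of 0.9 = 0 (operand ≠ 0)
(((x \/ z) \/ ((y \/ y) /\ y)) -> ~((y \/ ~(x /\ ((z -> z) /\ y))) -> ((((~z \/ z) /\ x) -> y) \/ x))): 0.9 > 0, so result = 0
(y /\ (((x \/ z) \/ ((y \/ y) /\ y)) -> ~((y \/ ~(x /\ ((z -> z) /\ y))) -> ((((~z \/ z) /\ x) -> y) \/ x)))) = min(0, 0) = 0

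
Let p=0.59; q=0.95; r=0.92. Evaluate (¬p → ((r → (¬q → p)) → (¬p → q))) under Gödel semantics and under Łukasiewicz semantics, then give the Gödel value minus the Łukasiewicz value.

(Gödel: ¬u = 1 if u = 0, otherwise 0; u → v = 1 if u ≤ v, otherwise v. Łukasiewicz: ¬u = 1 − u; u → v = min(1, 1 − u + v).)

0.00

Gödel evaluation:
  ¬p: Gödel ¬ of 0.59 = 0 (operand ≠ 0)
  ¬q: Gödel ¬ of 0.95 = 0 (operand ≠ 0)
  (¬q → p): 0 ≤ 0.59, so result = 1
  (r → (¬q → p)): 0.92 ≤ 1, so result = 1
  ¬p: Gödel ¬ of 0.59 = 0 (operand ≠ 0)
  (¬p → q): 0 ≤ 0.95, so result = 1
  ((r → (¬q → p)) → (¬p → q)): 1 ≤ 1, so result = 1
  (¬p → ((r → (¬q → p)) → (¬p → q))): 0 ≤ 1, so result = 1
  Gödel value = 1
Łukasiewicz evaluation:
  ¬p: Łukasiewicz ¬ gives 1 − 0.59 = 0.41
  ¬q: Łukasiewicz ¬ gives 1 − 0.95 = 0.05
  (¬q → p): min(1, 1 − 0.05 + 0.59) = 1
  (r → (¬q → p)): min(1, 1 − 0.92 + 1) = 1
  ¬p: Łukasiewicz ¬ gives 1 − 0.59 = 0.41
  (¬p → q): min(1, 1 − 0.41 + 0.95) = 1
  ((r → (¬q → p)) → (¬p → q)): min(1, 1 − 1 + 1) = 1
  (¬p → ((r → (¬q → p)) → (¬p → q))): min(1, 1 − 0.41 + 1) = 1
  Łukasiewicz value = 1
Difference: 1 − 1 = 0.00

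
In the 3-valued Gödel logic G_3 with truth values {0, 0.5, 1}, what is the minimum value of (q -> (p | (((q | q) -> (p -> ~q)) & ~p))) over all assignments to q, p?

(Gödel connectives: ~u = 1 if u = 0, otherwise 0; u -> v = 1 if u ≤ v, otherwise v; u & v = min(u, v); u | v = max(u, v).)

The minimum is attained at q = 1, p = 0.5:
  (q | q) = max(1, 1) = 1
  ~q: Gödel ¬ of 1 = 0 (operand ≠ 0)
  (p -> ~q): 0.5 > 0, so result = 0
  ((q | q) -> (p -> ~q)): 1 > 0, so result = 0
  ~p: Gödel ¬ of 0.5 = 0 (operand ≠ 0)
  (((q | q) -> (p -> ~q)) & ~p) = min(0, 0) = 0
  (p | (((q | q) -> (p -> ~q)) & ~p)) = max(0.5, 0) = 0.5
  (q -> (p | (((q | q) -> (p -> ~q)) & ~p))): 1 > 0.5, so result = 0.5
Checking all 9 assignments confirms none give a value below 0.50.

0.50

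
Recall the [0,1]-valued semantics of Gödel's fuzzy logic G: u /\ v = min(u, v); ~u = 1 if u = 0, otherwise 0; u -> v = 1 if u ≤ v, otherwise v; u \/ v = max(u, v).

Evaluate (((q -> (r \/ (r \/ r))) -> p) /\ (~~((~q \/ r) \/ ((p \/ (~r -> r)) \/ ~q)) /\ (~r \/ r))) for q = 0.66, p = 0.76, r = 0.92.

(r \/ r) = max(0.92, 0.92) = 0.92
(r \/ (r \/ r)) = max(0.92, 0.92) = 0.92
(q -> (r \/ (r \/ r))): 0.66 ≤ 0.92, so result = 1
((q -> (r \/ (r \/ r))) -> p): 1 > 0.76, so result = 0.76
~q: Gödel ¬ of 0.66 = 0 (operand ≠ 0)
(~q \/ r) = max(0, 0.92) = 0.92
~r: Gödel ¬ of 0.92 = 0 (operand ≠ 0)
(~r -> r): 0 ≤ 0.92, so result = 1
(p \/ (~r -> r)) = max(0.76, 1) = 1
~q: Gödel ¬ of 0.66 = 0 (operand ≠ 0)
((p \/ (~r -> r)) \/ ~q) = max(1, 0) = 1
((~q \/ r) \/ ((p \/ (~r -> r)) \/ ~q)) = max(0.92, 1) = 1
~((~q \/ r) \/ ((p \/ (~r -> r)) \/ ~q)): Gödel ¬ of 1 = 0 (operand ≠ 0)
~~((~q \/ r) \/ ((p \/ (~r -> r)) \/ ~q)): Gödel ¬ of 0 = 1 (operand is 0)
~r: Gödel ¬ of 0.92 = 0 (operand ≠ 0)
(~r \/ r) = max(0, 0.92) = 0.92
(~~((~q \/ r) \/ ((p \/ (~r -> r)) \/ ~q)) /\ (~r \/ r)) = min(1, 0.92) = 0.92
(((q -> (r \/ (r \/ r))) -> p) /\ (~~((~q \/ r) \/ ((p \/ (~r -> r)) \/ ~q)) /\ (~r \/ r))) = min(0.76, 0.92) = 0.76

0.76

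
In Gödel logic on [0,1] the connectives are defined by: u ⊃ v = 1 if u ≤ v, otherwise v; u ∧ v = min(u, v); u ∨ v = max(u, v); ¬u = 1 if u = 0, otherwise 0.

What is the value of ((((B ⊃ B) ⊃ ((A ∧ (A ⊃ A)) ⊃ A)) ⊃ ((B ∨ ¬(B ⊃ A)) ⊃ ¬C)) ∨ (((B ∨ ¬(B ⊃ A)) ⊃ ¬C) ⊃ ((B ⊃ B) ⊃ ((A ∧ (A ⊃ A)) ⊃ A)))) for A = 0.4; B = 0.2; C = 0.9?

(B ⊃ B): 0.2 ≤ 0.2, so result = 1
(A ⊃ A): 0.4 ≤ 0.4, so result = 1
(A ∧ (A ⊃ A)) = min(0.4, 1) = 0.4
((A ∧ (A ⊃ A)) ⊃ A): 0.4 ≤ 0.4, so result = 1
((B ⊃ B) ⊃ ((A ∧ (A ⊃ A)) ⊃ A)): 1 ≤ 1, so result = 1
(B ⊃ A): 0.2 ≤ 0.4, so result = 1
¬(B ⊃ A): Gödel ¬ of 1 = 0 (operand ≠ 0)
(B ∨ ¬(B ⊃ A)) = max(0.2, 0) = 0.2
¬C: Gödel ¬ of 0.9 = 0 (operand ≠ 0)
((B ∨ ¬(B ⊃ A)) ⊃ ¬C): 0.2 > 0, so result = 0
(((B ⊃ B) ⊃ ((A ∧ (A ⊃ A)) ⊃ A)) ⊃ ((B ∨ ¬(B ⊃ A)) ⊃ ¬C)): 1 > 0, so result = 0
(B ⊃ A): 0.2 ≤ 0.4, so result = 1
¬(B ⊃ A): Gödel ¬ of 1 = 0 (operand ≠ 0)
(B ∨ ¬(B ⊃ A)) = max(0.2, 0) = 0.2
¬C: Gödel ¬ of 0.9 = 0 (operand ≠ 0)
((B ∨ ¬(B ⊃ A)) ⊃ ¬C): 0.2 > 0, so result = 0
(B ⊃ B): 0.2 ≤ 0.2, so result = 1
(A ⊃ A): 0.4 ≤ 0.4, so result = 1
(A ∧ (A ⊃ A)) = min(0.4, 1) = 0.4
((A ∧ (A ⊃ A)) ⊃ A): 0.4 ≤ 0.4, so result = 1
((B ⊃ B) ⊃ ((A ∧ (A ⊃ A)) ⊃ A)): 1 ≤ 1, so result = 1
(((B ∨ ¬(B ⊃ A)) ⊃ ¬C) ⊃ ((B ⊃ B) ⊃ ((A ∧ (A ⊃ A)) ⊃ A))): 0 ≤ 1, so result = 1
((((B ⊃ B) ⊃ ((A ∧ (A ⊃ A)) ⊃ A)) ⊃ ((B ∨ ¬(B ⊃ A)) ⊃ ¬C)) ∨ (((B ∨ ¬(B ⊃ A)) ⊃ ¬C) ⊃ ((B ⊃ B) ⊃ ((A ∧ (A ⊃ A)) ⊃ A)))) = max(0, 1) = 1

1.00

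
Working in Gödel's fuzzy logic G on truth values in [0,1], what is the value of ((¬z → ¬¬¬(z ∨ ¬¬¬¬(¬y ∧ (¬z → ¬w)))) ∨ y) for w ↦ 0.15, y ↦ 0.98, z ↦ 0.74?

¬z: Gödel ¬ of 0.74 = 0 (operand ≠ 0)
¬y: Gödel ¬ of 0.98 = 0 (operand ≠ 0)
¬z: Gödel ¬ of 0.74 = 0 (operand ≠ 0)
¬w: Gödel ¬ of 0.15 = 0 (operand ≠ 0)
(¬z → ¬w): 0 ≤ 0, so result = 1
(¬y ∧ (¬z → ¬w)) = min(0, 1) = 0
¬(¬y ∧ (¬z → ¬w)): Gödel ¬ of 0 = 1 (operand is 0)
¬¬(¬y ∧ (¬z → ¬w)): Gödel ¬ of 1 = 0 (operand ≠ 0)
¬¬¬(¬y ∧ (¬z → ¬w)): Gödel ¬ of 0 = 1 (operand is 0)
¬¬¬¬(¬y ∧ (¬z → ¬w)): Gödel ¬ of 1 = 0 (operand ≠ 0)
(z ∨ ¬¬¬¬(¬y ∧ (¬z → ¬w))) = max(0.74, 0) = 0.74
¬(z ∨ ¬¬¬¬(¬y ∧ (¬z → ¬w))): Gödel ¬ of 0.74 = 0 (operand ≠ 0)
¬¬(z ∨ ¬¬¬¬(¬y ∧ (¬z → ¬w))): Gödel ¬ of 0 = 1 (operand is 0)
¬¬¬(z ∨ ¬¬¬¬(¬y ∧ (¬z → ¬w))): Gödel ¬ of 1 = 0 (operand ≠ 0)
(¬z → ¬¬¬(z ∨ ¬¬¬¬(¬y ∧ (¬z → ¬w)))): 0 ≤ 0, so result = 1
((¬z → ¬¬¬(z ∨ ¬¬¬¬(¬y ∧ (¬z → ¬w)))) ∨ y) = max(1, 0.98) = 1

1.00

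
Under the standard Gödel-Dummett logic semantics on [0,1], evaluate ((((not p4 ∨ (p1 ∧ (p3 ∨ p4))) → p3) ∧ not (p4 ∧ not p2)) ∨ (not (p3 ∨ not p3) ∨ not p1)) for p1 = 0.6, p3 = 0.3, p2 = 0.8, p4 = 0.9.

not p4: Gödel ¬ of 0.9 = 0 (operand ≠ 0)
(p3 ∨ p4) = max(0.3, 0.9) = 0.9
(p1 ∧ (p3 ∨ p4)) = min(0.6, 0.9) = 0.6
(not p4 ∨ (p1 ∧ (p3 ∨ p4))) = max(0, 0.6) = 0.6
((not p4 ∨ (p1 ∧ (p3 ∨ p4))) → p3): 0.6 > 0.3, so result = 0.3
not p2: Gödel ¬ of 0.8 = 0 (operand ≠ 0)
(p4 ∧ not p2) = min(0.9, 0) = 0
not (p4 ∧ not p2): Gödel ¬ of 0 = 1 (operand is 0)
(((not p4 ∨ (p1 ∧ (p3 ∨ p4))) → p3) ∧ not (p4 ∧ not p2)) = min(0.3, 1) = 0.3
not p3: Gödel ¬ of 0.3 = 0 (operand ≠ 0)
(p3 ∨ not p3) = max(0.3, 0) = 0.3
not (p3 ∨ not p3): Gödel ¬ of 0.3 = 0 (operand ≠ 0)
not p1: Gödel ¬ of 0.6 = 0 (operand ≠ 0)
(not (p3 ∨ not p3) ∨ not p1) = max(0, 0) = 0
((((not p4 ∨ (p1 ∧ (p3 ∨ p4))) → p3) ∧ not (p4 ∧ not p2)) ∨ (not (p3 ∨ not p3) ∨ not p1)) = max(0.3, 0) = 0.3

0.30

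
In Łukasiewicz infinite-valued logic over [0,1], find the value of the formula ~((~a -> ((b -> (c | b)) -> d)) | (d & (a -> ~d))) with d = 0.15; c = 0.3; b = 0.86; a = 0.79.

0.06

~a: Łukasiewicz ¬ gives 1 − 0.79 = 0.21
(c | b) = max(0.3, 0.86) = 0.86
(b -> (c | b)): min(1, 1 − 0.86 + 0.86) = 1
((b -> (c | b)) -> d): min(1, 1 − 1 + 0.15) = 0.15
(~a -> ((b -> (c | b)) -> d)): min(1, 1 − 0.21 + 0.15) = 0.94
~d: Łukasiewicz ¬ gives 1 − 0.15 = 0.85
(a -> ~d): min(1, 1 − 0.79 + 0.85) = 1
(d & (a -> ~d)) = min(0.15, 1) = 0.15
((~a -> ((b -> (c | b)) -> d)) | (d & (a -> ~d))) = max(0.94, 0.15) = 0.94
~((~a -> ((b -> (c | b)) -> d)) | (d & (a -> ~d))): Łukasiewicz ¬ gives 1 − 0.94 = 0.06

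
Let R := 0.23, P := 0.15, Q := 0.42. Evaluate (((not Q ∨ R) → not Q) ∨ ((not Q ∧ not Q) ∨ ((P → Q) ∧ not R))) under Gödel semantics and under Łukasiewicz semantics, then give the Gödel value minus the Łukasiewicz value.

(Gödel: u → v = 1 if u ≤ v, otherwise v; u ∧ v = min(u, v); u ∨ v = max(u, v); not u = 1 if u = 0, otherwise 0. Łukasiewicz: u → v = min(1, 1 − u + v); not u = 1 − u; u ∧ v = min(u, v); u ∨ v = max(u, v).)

Gödel evaluation:
  not Q: Gödel ¬ of 0.42 = 0 (operand ≠ 0)
  (not Q ∨ R) = max(0, 0.23) = 0.23
  not Q: Gödel ¬ of 0.42 = 0 (operand ≠ 0)
  ((not Q ∨ R) → not Q): 0.23 > 0, so result = 0
  not Q: Gödel ¬ of 0.42 = 0 (operand ≠ 0)
  not Q: Gödel ¬ of 0.42 = 0 (operand ≠ 0)
  (not Q ∧ not Q) = min(0, 0) = 0
  (P → Q): 0.15 ≤ 0.42, so result = 1
  not R: Gödel ¬ of 0.23 = 0 (operand ≠ 0)
  ((P → Q) ∧ not R) = min(1, 0) = 0
  ((not Q ∧ not Q) ∨ ((P → Q) ∧ not R)) = max(0, 0) = 0
  (((not Q ∨ R) → not Q) ∨ ((not Q ∧ not Q) ∨ ((P → Q) ∧ not R))) = max(0, 0) = 0
  Gödel value = 0
Łukasiewicz evaluation:
  not Q: Łukasiewicz ¬ gives 1 − 0.42 = 0.58
  (not Q ∨ R) = max(0.58, 0.23) = 0.58
  not Q: Łukasiewicz ¬ gives 1 − 0.42 = 0.58
  ((not Q ∨ R) → not Q): min(1, 1 − 0.58 + 0.58) = 1
  not Q: Łukasiewicz ¬ gives 1 − 0.42 = 0.58
  not Q: Łukasiewicz ¬ gives 1 − 0.42 = 0.58
  (not Q ∧ not Q) = min(0.58, 0.58) = 0.58
  (P → Q): min(1, 1 − 0.15 + 0.42) = 1
  not R: Łukasiewicz ¬ gives 1 − 0.23 = 0.77
  ((P → Q) ∧ not R) = min(1, 0.77) = 0.77
  ((not Q ∧ not Q) ∨ ((P → Q) ∧ not R)) = max(0.58, 0.77) = 0.77
  (((not Q ∨ R) → not Q) ∨ ((not Q ∧ not Q) ∨ ((P → Q) ∧ not R))) = max(1, 0.77) = 1
  Łukasiewicz value = 1
Difference: 0 − 1 = -1.00

-1.00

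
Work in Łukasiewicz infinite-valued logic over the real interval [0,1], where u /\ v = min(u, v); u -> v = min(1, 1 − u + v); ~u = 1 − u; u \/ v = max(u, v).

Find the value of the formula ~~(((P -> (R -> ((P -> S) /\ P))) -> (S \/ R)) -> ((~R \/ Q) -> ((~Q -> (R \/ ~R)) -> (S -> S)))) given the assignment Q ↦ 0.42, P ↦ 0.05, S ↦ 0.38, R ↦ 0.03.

1.00

(P -> S): min(1, 1 − 0.05 + 0.38) = 1
((P -> S) /\ P) = min(1, 0.05) = 0.05
(R -> ((P -> S) /\ P)): min(1, 1 − 0.03 + 0.05) = 1
(P -> (R -> ((P -> S) /\ P))): min(1, 1 − 0.05 + 1) = 1
(S \/ R) = max(0.38, 0.03) = 0.38
((P -> (R -> ((P -> S) /\ P))) -> (S \/ R)): min(1, 1 − 1 + 0.38) = 0.38
~R: Łukasiewicz ¬ gives 1 − 0.03 = 0.97
(~R \/ Q) = max(0.97, 0.42) = 0.97
~Q: Łukasiewicz ¬ gives 1 − 0.42 = 0.58
~R: Łukasiewicz ¬ gives 1 − 0.03 = 0.97
(R \/ ~R) = max(0.03, 0.97) = 0.97
(~Q -> (R \/ ~R)): min(1, 1 − 0.58 + 0.97) = 1
(S -> S): min(1, 1 − 0.38 + 0.38) = 1
((~Q -> (R \/ ~R)) -> (S -> S)): min(1, 1 − 1 + 1) = 1
((~R \/ Q) -> ((~Q -> (R \/ ~R)) -> (S -> S))): min(1, 1 − 0.97 + 1) = 1
(((P -> (R -> ((P -> S) /\ P))) -> (S \/ R)) -> ((~R \/ Q) -> ((~Q -> (R \/ ~R)) -> (S -> S)))): min(1, 1 − 0.38 + 1) = 1
~(((P -> (R -> ((P -> S) /\ P))) -> (S \/ R)) -> ((~R \/ Q) -> ((~Q -> (R \/ ~R)) -> (S -> S)))): Łukasiewicz ¬ gives 1 − 1 = 0
~~(((P -> (R -> ((P -> S) /\ P))) -> (S \/ R)) -> ((~R \/ Q) -> ((~Q -> (R \/ ~R)) -> (S -> S)))): Łukasiewicz ¬ gives 1 − 0 = 1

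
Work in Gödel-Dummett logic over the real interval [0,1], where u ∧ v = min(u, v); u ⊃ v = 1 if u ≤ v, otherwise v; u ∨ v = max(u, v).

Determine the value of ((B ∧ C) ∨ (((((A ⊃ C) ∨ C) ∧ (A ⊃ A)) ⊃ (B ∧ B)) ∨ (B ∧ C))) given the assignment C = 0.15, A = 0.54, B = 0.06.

0.06

(B ∧ C) = min(0.06, 0.15) = 0.06
(A ⊃ C): 0.54 > 0.15, so result = 0.15
((A ⊃ C) ∨ C) = max(0.15, 0.15) = 0.15
(A ⊃ A): 0.54 ≤ 0.54, so result = 1
(((A ⊃ C) ∨ C) ∧ (A ⊃ A)) = min(0.15, 1) = 0.15
(B ∧ B) = min(0.06, 0.06) = 0.06
((((A ⊃ C) ∨ C) ∧ (A ⊃ A)) ⊃ (B ∧ B)): 0.15 > 0.06, so result = 0.06
(B ∧ C) = min(0.06, 0.15) = 0.06
(((((A ⊃ C) ∨ C) ∧ (A ⊃ A)) ⊃ (B ∧ B)) ∨ (B ∧ C)) = max(0.06, 0.06) = 0.06
((B ∧ C) ∨ (((((A ⊃ C) ∨ C) ∧ (A ⊃ A)) ⊃ (B ∧ B)) ∨ (B ∧ C))) = max(0.06, 0.06) = 0.06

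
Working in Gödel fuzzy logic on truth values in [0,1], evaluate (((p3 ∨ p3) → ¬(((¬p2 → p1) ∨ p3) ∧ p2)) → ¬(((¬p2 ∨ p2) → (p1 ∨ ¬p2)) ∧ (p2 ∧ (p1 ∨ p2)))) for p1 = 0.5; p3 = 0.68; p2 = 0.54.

(p3 ∨ p3) = max(0.68, 0.68) = 0.68
¬p2: Gödel ¬ of 0.54 = 0 (operand ≠ 0)
(¬p2 → p1): 0 ≤ 0.5, so result = 1
((¬p2 → p1) ∨ p3) = max(1, 0.68) = 1
(((¬p2 → p1) ∨ p3) ∧ p2) = min(1, 0.54) = 0.54
¬(((¬p2 → p1) ∨ p3) ∧ p2): Gödel ¬ of 0.54 = 0 (operand ≠ 0)
((p3 ∨ p3) → ¬(((¬p2 → p1) ∨ p3) ∧ p2)): 0.68 > 0, so result = 0
¬p2: Gödel ¬ of 0.54 = 0 (operand ≠ 0)
(¬p2 ∨ p2) = max(0, 0.54) = 0.54
¬p2: Gödel ¬ of 0.54 = 0 (operand ≠ 0)
(p1 ∨ ¬p2) = max(0.5, 0) = 0.5
((¬p2 ∨ p2) → (p1 ∨ ¬p2)): 0.54 > 0.5, so result = 0.5
(p1 ∨ p2) = max(0.5, 0.54) = 0.54
(p2 ∧ (p1 ∨ p2)) = min(0.54, 0.54) = 0.54
(((¬p2 ∨ p2) → (p1 ∨ ¬p2)) ∧ (p2 ∧ (p1 ∨ p2))) = min(0.5, 0.54) = 0.5
¬(((¬p2 ∨ p2) → (p1 ∨ ¬p2)) ∧ (p2 ∧ (p1 ∨ p2))): Gödel ¬ of 0.5 = 0 (operand ≠ 0)
(((p3 ∨ p3) → ¬(((¬p2 → p1) ∨ p3) ∧ p2)) → ¬(((¬p2 ∨ p2) → (p1 ∨ ¬p2)) ∧ (p2 ∧ (p1 ∨ p2)))): 0 ≤ 0, so result = 1

1.00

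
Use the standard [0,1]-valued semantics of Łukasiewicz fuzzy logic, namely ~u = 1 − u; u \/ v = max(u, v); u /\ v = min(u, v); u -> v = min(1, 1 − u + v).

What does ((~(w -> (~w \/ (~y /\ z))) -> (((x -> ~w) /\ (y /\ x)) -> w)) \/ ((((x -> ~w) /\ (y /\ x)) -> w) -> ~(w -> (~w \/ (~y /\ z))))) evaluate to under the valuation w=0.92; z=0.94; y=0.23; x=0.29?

~w: Łukasiewicz ¬ gives 1 − 0.92 = 0.08
~y: Łukasiewicz ¬ gives 1 − 0.23 = 0.77
(~y /\ z) = min(0.77, 0.94) = 0.77
(~w \/ (~y /\ z)) = max(0.08, 0.77) = 0.77
(w -> (~w \/ (~y /\ z))): min(1, 1 − 0.92 + 0.77) = 0.85
~(w -> (~w \/ (~y /\ z))): Łukasiewicz ¬ gives 1 − 0.85 = 0.15
~w: Łukasiewicz ¬ gives 1 − 0.92 = 0.08
(x -> ~w): min(1, 1 − 0.29 + 0.08) = 0.79
(y /\ x) = min(0.23, 0.29) = 0.23
((x -> ~w) /\ (y /\ x)) = min(0.79, 0.23) = 0.23
(((x -> ~w) /\ (y /\ x)) -> w): min(1, 1 − 0.23 + 0.92) = 1
(~(w -> (~w \/ (~y /\ z))) -> (((x -> ~w) /\ (y /\ x)) -> w)): min(1, 1 − 0.15 + 1) = 1
~w: Łukasiewicz ¬ gives 1 − 0.92 = 0.08
(x -> ~w): min(1, 1 − 0.29 + 0.08) = 0.79
(y /\ x) = min(0.23, 0.29) = 0.23
((x -> ~w) /\ (y /\ x)) = min(0.79, 0.23) = 0.23
(((x -> ~w) /\ (y /\ x)) -> w): min(1, 1 − 0.23 + 0.92) = 1
~w: Łukasiewicz ¬ gives 1 − 0.92 = 0.08
~y: Łukasiewicz ¬ gives 1 − 0.23 = 0.77
(~y /\ z) = min(0.77, 0.94) = 0.77
(~w \/ (~y /\ z)) = max(0.08, 0.77) = 0.77
(w -> (~w \/ (~y /\ z))): min(1, 1 − 0.92 + 0.77) = 0.85
~(w -> (~w \/ (~y /\ z))): Łukasiewicz ¬ gives 1 − 0.85 = 0.15
((((x -> ~w) /\ (y /\ x)) -> w) -> ~(w -> (~w \/ (~y /\ z)))): min(1, 1 − 1 + 0.15) = 0.15
((~(w -> (~w \/ (~y /\ z))) -> (((x -> ~w) /\ (y /\ x)) -> w)) \/ ((((x -> ~w) /\ (y /\ x)) -> w) -> ~(w -> (~w \/ (~y /\ z))))) = max(1, 0.15) = 1

1.00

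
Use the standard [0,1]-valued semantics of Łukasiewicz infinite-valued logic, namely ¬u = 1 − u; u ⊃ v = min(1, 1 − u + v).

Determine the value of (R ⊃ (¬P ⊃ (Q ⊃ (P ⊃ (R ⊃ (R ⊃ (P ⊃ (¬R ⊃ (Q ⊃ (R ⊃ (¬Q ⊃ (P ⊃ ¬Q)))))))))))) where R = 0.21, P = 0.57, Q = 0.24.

¬P: Łukasiewicz ¬ gives 1 − 0.57 = 0.43
¬R: Łukasiewicz ¬ gives 1 − 0.21 = 0.79
¬Q: Łukasiewicz ¬ gives 1 − 0.24 = 0.76
¬Q: Łukasiewicz ¬ gives 1 − 0.24 = 0.76
(P ⊃ ¬Q): min(1, 1 − 0.57 + 0.76) = 1
(¬Q ⊃ (P ⊃ ¬Q)): min(1, 1 − 0.76 + 1) = 1
(R ⊃ (¬Q ⊃ (P ⊃ ¬Q))): min(1, 1 − 0.21 + 1) = 1
(Q ⊃ (R ⊃ (¬Q ⊃ (P ⊃ ¬Q)))): min(1, 1 − 0.24 + 1) = 1
(¬R ⊃ (Q ⊃ (R ⊃ (¬Q ⊃ (P ⊃ ¬Q))))): min(1, 1 − 0.79 + 1) = 1
(P ⊃ (¬R ⊃ (Q ⊃ (R ⊃ (¬Q ⊃ (P ⊃ ¬Q)))))): min(1, 1 − 0.57 + 1) = 1
(R ⊃ (P ⊃ (¬R ⊃ (Q ⊃ (R ⊃ (¬Q ⊃ (P ⊃ ¬Q))))))): min(1, 1 − 0.21 + 1) = 1
(R ⊃ (R ⊃ (P ⊃ (¬R ⊃ (Q ⊃ (R ⊃ (¬Q ⊃ (P ⊃ ¬Q)))))))): min(1, 1 − 0.21 + 1) = 1
(P ⊃ (R ⊃ (R ⊃ (P ⊃ (¬R ⊃ (Q ⊃ (R ⊃ (¬Q ⊃ (P ⊃ ¬Q))))))))): min(1, 1 − 0.57 + 1) = 1
(Q ⊃ (P ⊃ (R ⊃ (R ⊃ (P ⊃ (¬R ⊃ (Q ⊃ (R ⊃ (¬Q ⊃ (P ⊃ ¬Q)))))))))): min(1, 1 − 0.24 + 1) = 1
(¬P ⊃ (Q ⊃ (P ⊃ (R ⊃ (R ⊃ (P ⊃ (¬R ⊃ (Q ⊃ (R ⊃ (¬Q ⊃ (P ⊃ ¬Q))))))))))): min(1, 1 − 0.43 + 1) = 1
(R ⊃ (¬P ⊃ (Q ⊃ (P ⊃ (R ⊃ (R ⊃ (P ⊃ (¬R ⊃ (Q ⊃ (R ⊃ (¬Q ⊃ (P ⊃ ¬Q)))))))))))): min(1, 1 − 0.21 + 1) = 1

1.00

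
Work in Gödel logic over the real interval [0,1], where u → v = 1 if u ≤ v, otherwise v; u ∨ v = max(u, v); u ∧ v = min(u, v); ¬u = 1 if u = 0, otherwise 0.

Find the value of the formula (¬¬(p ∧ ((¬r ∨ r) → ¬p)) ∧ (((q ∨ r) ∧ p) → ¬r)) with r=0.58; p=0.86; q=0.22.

¬r: Gödel ¬ of 0.58 = 0 (operand ≠ 0)
(¬r ∨ r) = max(0, 0.58) = 0.58
¬p: Gödel ¬ of 0.86 = 0 (operand ≠ 0)
((¬r ∨ r) → ¬p): 0.58 > 0, so result = 0
(p ∧ ((¬r ∨ r) → ¬p)) = min(0.86, 0) = 0
¬(p ∧ ((¬r ∨ r) → ¬p)): Gödel ¬ of 0 = 1 (operand is 0)
¬¬(p ∧ ((¬r ∨ r) → ¬p)): Gödel ¬ of 1 = 0 (operand ≠ 0)
(q ∨ r) = max(0.22, 0.58) = 0.58
((q ∨ r) ∧ p) = min(0.58, 0.86) = 0.58
¬r: Gödel ¬ of 0.58 = 0 (operand ≠ 0)
(((q ∨ r) ∧ p) → ¬r): 0.58 > 0, so result = 0
(¬¬(p ∧ ((¬r ∨ r) → ¬p)) ∧ (((q ∨ r) ∧ p) → ¬r)) = min(0, 0) = 0

0.00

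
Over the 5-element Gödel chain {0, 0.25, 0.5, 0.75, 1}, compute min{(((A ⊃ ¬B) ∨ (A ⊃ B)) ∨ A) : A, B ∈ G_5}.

The minimum is attained at A = 0.5, B = 0.25:
  ¬B: Gödel ¬ of 0.25 = 0 (operand ≠ 0)
  (A ⊃ ¬B): 0.5 > 0, so result = 0
  (A ⊃ B): 0.5 > 0.25, so result = 0.25
  ((A ⊃ ¬B) ∨ (A ⊃ B)) = max(0, 0.25) = 0.25
  (((A ⊃ ¬B) ∨ (A ⊃ B)) ∨ A) = max(0.25, 0.5) = 0.5
Checking all 25 assignments confirms none give a value below 0.50.

0.50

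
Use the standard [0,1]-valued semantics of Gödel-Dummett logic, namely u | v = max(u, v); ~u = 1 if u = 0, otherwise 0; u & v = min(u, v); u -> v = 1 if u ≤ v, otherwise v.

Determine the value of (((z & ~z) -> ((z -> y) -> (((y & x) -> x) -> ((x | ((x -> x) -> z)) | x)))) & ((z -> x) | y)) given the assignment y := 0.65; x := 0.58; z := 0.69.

0.65

~z: Gödel ¬ of 0.69 = 0 (operand ≠ 0)
(z & ~z) = min(0.69, 0) = 0
(z -> y): 0.69 > 0.65, so result = 0.65
(y & x) = min(0.65, 0.58) = 0.58
((y & x) -> x): 0.58 ≤ 0.58, so result = 1
(x -> x): 0.58 ≤ 0.58, so result = 1
((x -> x) -> z): 1 > 0.69, so result = 0.69
(x | ((x -> x) -> z)) = max(0.58, 0.69) = 0.69
((x | ((x -> x) -> z)) | x) = max(0.69, 0.58) = 0.69
(((y & x) -> x) -> ((x | ((x -> x) -> z)) | x)): 1 > 0.69, so result = 0.69
((z -> y) -> (((y & x) -> x) -> ((x | ((x -> x) -> z)) | x))): 0.65 ≤ 0.69, so result = 1
((z & ~z) -> ((z -> y) -> (((y & x) -> x) -> ((x | ((x -> x) -> z)) | x)))): 0 ≤ 1, so result = 1
(z -> x): 0.69 > 0.58, so result = 0.58
((z -> x) | y) = max(0.58, 0.65) = 0.65
(((z & ~z) -> ((z -> y) -> (((y & x) -> x) -> ((x | ((x -> x) -> z)) | x)))) & ((z -> x) | y)) = min(1, 0.65) = 0.65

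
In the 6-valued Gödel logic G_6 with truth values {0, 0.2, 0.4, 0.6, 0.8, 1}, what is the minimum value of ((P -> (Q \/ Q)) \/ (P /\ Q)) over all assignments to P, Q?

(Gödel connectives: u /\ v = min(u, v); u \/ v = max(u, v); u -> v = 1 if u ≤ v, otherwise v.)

0.00

The minimum is attained at P = 0.2, Q = 0:
  (Q \/ Q) = max(0, 0) = 0
  (P -> (Q \/ Q)): 0.2 > 0, so result = 0
  (P /\ Q) = min(0.2, 0) = 0
  ((P -> (Q \/ Q)) \/ (P /\ Q)) = max(0, 0) = 0
Checking all 36 assignments confirms none give a value below 0.00.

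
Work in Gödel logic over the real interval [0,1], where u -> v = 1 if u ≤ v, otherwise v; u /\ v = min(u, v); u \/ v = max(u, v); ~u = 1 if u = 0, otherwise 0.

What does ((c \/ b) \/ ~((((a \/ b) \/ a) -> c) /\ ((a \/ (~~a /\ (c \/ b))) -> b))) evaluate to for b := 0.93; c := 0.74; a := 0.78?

(c \/ b) = max(0.74, 0.93) = 0.93
(a \/ b) = max(0.78, 0.93) = 0.93
((a \/ b) \/ a) = max(0.93, 0.78) = 0.93
(((a \/ b) \/ a) -> c): 0.93 > 0.74, so result = 0.74
~a: Gödel ¬ of 0.78 = 0 (operand ≠ 0)
~~a: Gödel ¬ of 0 = 1 (operand is 0)
(c \/ b) = max(0.74, 0.93) = 0.93
(~~a /\ (c \/ b)) = min(1, 0.93) = 0.93
(a \/ (~~a /\ (c \/ b))) = max(0.78, 0.93) = 0.93
((a \/ (~~a /\ (c \/ b))) -> b): 0.93 ≤ 0.93, so result = 1
((((a \/ b) \/ a) -> c) /\ ((a \/ (~~a /\ (c \/ b))) -> b)) = min(0.74, 1) = 0.74
~((((a \/ b) \/ a) -> c) /\ ((a \/ (~~a /\ (c \/ b))) -> b)): Gödel ¬ of 0.74 = 0 (operand ≠ 0)
((c \/ b) \/ ~((((a \/ b) \/ a) -> c) /\ ((a \/ (~~a /\ (c \/ b))) -> b))) = max(0.93, 0) = 0.93

0.93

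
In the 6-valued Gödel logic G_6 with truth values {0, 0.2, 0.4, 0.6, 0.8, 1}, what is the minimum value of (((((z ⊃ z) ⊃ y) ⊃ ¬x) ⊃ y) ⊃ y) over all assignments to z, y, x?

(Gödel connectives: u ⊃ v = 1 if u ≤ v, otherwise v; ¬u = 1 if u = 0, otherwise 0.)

0.20

The minimum is attained at z = 0, y = 0.2, x = 0.2:
  (z ⊃ z): 0 ≤ 0, so result = 1
  ((z ⊃ z) ⊃ y): 1 > 0.2, so result = 0.2
  ¬x: Gödel ¬ of 0.2 = 0 (operand ≠ 0)
  (((z ⊃ z) ⊃ y) ⊃ ¬x): 0.2 > 0, so result = 0
  ((((z ⊃ z) ⊃ y) ⊃ ¬x) ⊃ y): 0 ≤ 0.2, so result = 1
  (((((z ⊃ z) ⊃ y) ⊃ ¬x) ⊃ y) ⊃ y): 1 > 0.2, so result = 0.2
Checking all 216 assignments confirms none give a value below 0.20.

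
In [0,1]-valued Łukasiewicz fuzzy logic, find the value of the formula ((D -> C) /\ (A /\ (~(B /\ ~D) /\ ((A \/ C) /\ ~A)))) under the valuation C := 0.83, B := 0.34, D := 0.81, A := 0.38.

0.38

(D -> C): min(1, 1 − 0.81 + 0.83) = 1
~D: Łukasiewicz ¬ gives 1 − 0.81 = 0.19
(B /\ ~D) = min(0.34, 0.19) = 0.19
~(B /\ ~D): Łukasiewicz ¬ gives 1 − 0.19 = 0.81
(A \/ C) = max(0.38, 0.83) = 0.83
~A: Łukasiewicz ¬ gives 1 − 0.38 = 0.62
((A \/ C) /\ ~A) = min(0.83, 0.62) = 0.62
(~(B /\ ~D) /\ ((A \/ C) /\ ~A)) = min(0.81, 0.62) = 0.62
(A /\ (~(B /\ ~D) /\ ((A \/ C) /\ ~A))) = min(0.38, 0.62) = 0.38
((D -> C) /\ (A /\ (~(B /\ ~D) /\ ((A \/ C) /\ ~A)))) = min(1, 0.38) = 0.38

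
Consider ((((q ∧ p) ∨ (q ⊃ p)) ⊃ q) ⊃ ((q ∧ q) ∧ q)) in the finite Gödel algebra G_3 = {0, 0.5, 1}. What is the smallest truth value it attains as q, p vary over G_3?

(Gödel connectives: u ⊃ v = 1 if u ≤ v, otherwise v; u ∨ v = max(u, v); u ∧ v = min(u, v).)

The minimum is attained at q = 0.5, p = 0:
  (q ∧ p) = min(0.5, 0) = 0
  (q ⊃ p): 0.5 > 0, so result = 0
  ((q ∧ p) ∨ (q ⊃ p)) = max(0, 0) = 0
  (((q ∧ p) ∨ (q ⊃ p)) ⊃ q): 0 ≤ 0.5, so result = 1
  (q ∧ q) = min(0.5, 0.5) = 0.5
  ((q ∧ q) ∧ q) = min(0.5, 0.5) = 0.5
  ((((q ∧ p) ∨ (q ⊃ p)) ⊃ q) ⊃ ((q ∧ q) ∧ q)): 1 > 0.5, so result = 0.5
Checking all 9 assignments confirms none give a value below 0.50.

0.50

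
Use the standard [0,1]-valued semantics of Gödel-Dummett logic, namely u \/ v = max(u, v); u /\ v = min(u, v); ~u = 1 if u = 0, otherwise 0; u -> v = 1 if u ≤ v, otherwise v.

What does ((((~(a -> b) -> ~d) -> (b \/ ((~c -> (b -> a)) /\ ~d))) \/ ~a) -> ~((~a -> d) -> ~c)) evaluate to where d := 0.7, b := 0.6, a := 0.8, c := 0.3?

1.00

(a -> b): 0.8 > 0.6, so result = 0.6
~(a -> b): Gödel ¬ of 0.6 = 0 (operand ≠ 0)
~d: Gödel ¬ of 0.7 = 0 (operand ≠ 0)
(~(a -> b) -> ~d): 0 ≤ 0, so result = 1
~c: Gödel ¬ of 0.3 = 0 (operand ≠ 0)
(b -> a): 0.6 ≤ 0.8, so result = 1
(~c -> (b -> a)): 0 ≤ 1, so result = 1
~d: Gödel ¬ of 0.7 = 0 (operand ≠ 0)
((~c -> (b -> a)) /\ ~d) = min(1, 0) = 0
(b \/ ((~c -> (b -> a)) /\ ~d)) = max(0.6, 0) = 0.6
((~(a -> b) -> ~d) -> (b \/ ((~c -> (b -> a)) /\ ~d))): 1 > 0.6, so result = 0.6
~a: Gödel ¬ of 0.8 = 0 (operand ≠ 0)
(((~(a -> b) -> ~d) -> (b \/ ((~c -> (b -> a)) /\ ~d))) \/ ~a) = max(0.6, 0) = 0.6
~a: Gödel ¬ of 0.8 = 0 (operand ≠ 0)
(~a -> d): 0 ≤ 0.7, so result = 1
~c: Gödel ¬ of 0.3 = 0 (operand ≠ 0)
((~a -> d) -> ~c): 1 > 0, so result = 0
~((~a -> d) -> ~c): Gödel ¬ of 0 = 1 (operand is 0)
((((~(a -> b) -> ~d) -> (b \/ ((~c -> (b -> a)) /\ ~d))) \/ ~a) -> ~((~a -> d) -> ~c)): 0.6 ≤ 1, so result = 1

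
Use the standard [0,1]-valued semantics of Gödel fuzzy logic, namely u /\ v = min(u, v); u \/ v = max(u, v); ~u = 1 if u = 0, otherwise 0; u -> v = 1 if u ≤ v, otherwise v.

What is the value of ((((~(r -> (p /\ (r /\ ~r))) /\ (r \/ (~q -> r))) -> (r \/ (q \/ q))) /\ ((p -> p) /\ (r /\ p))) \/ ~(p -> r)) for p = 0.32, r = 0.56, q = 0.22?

0.32

~r: Gödel ¬ of 0.56 = 0 (operand ≠ 0)
(r /\ ~r) = min(0.56, 0) = 0
(p /\ (r /\ ~r)) = min(0.32, 0) = 0
(r -> (p /\ (r /\ ~r))): 0.56 > 0, so result = 0
~(r -> (p /\ (r /\ ~r))): Gödel ¬ of 0 = 1 (operand is 0)
~q: Gödel ¬ of 0.22 = 0 (operand ≠ 0)
(~q -> r): 0 ≤ 0.56, so result = 1
(r \/ (~q -> r)) = max(0.56, 1) = 1
(~(r -> (p /\ (r /\ ~r))) /\ (r \/ (~q -> r))) = min(1, 1) = 1
(q \/ q) = max(0.22, 0.22) = 0.22
(r \/ (q \/ q)) = max(0.56, 0.22) = 0.56
((~(r -> (p /\ (r /\ ~r))) /\ (r \/ (~q -> r))) -> (r \/ (q \/ q))): 1 > 0.56, so result = 0.56
(p -> p): 0.32 ≤ 0.32, so result = 1
(r /\ p) = min(0.56, 0.32) = 0.32
((p -> p) /\ (r /\ p)) = min(1, 0.32) = 0.32
(((~(r -> (p /\ (r /\ ~r))) /\ (r \/ (~q -> r))) -> (r \/ (q \/ q))) /\ ((p -> p) /\ (r /\ p))) = min(0.56, 0.32) = 0.32
(p -> r): 0.32 ≤ 0.56, so result = 1
~(p -> r): Gödel ¬ of 1 = 0 (operand ≠ 0)
((((~(r -> (p /\ (r /\ ~r))) /\ (r \/ (~q -> r))) -> (r \/ (q \/ q))) /\ ((p -> p) /\ (r /\ p))) \/ ~(p -> r)) = max(0.32, 0) = 0.32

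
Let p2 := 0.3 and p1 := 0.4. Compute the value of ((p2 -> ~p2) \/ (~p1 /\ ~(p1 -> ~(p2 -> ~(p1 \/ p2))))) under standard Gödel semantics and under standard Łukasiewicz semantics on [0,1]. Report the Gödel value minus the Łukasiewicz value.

-1.00

Gödel evaluation:
  ~p2: Gödel ¬ of 0.3 = 0 (operand ≠ 0)
  (p2 -> ~p2): 0.3 > 0, so result = 0
  ~p1: Gödel ¬ of 0.4 = 0 (operand ≠ 0)
  (p1 \/ p2) = max(0.4, 0.3) = 0.4
  ~(p1 \/ p2): Gödel ¬ of 0.4 = 0 (operand ≠ 0)
  (p2 -> ~(p1 \/ p2)): 0.3 > 0, so result = 0
  ~(p2 -> ~(p1 \/ p2)): Gödel ¬ of 0 = 1 (operand is 0)
  (p1 -> ~(p2 -> ~(p1 \/ p2))): 0.4 ≤ 1, so result = 1
  ~(p1 -> ~(p2 -> ~(p1 \/ p2))): Gödel ¬ of 1 = 0 (operand ≠ 0)
  (~p1 /\ ~(p1 -> ~(p2 -> ~(p1 \/ p2)))) = min(0, 0) = 0
  ((p2 -> ~p2) \/ (~p1 /\ ~(p1 -> ~(p2 -> ~(p1 \/ p2))))) = max(0, 0) = 0
  Gödel value = 0
Łukasiewicz evaluation:
  ~p2: Łukasiewicz ¬ gives 1 − 0.3 = 0.7
  (p2 -> ~p2): min(1, 1 − 0.3 + 0.7) = 1
  ~p1: Łukasiewicz ¬ gives 1 − 0.4 = 0.6
  (p1 \/ p2) = max(0.4, 0.3) = 0.4
  ~(p1 \/ p2): Łukasiewicz ¬ gives 1 − 0.4 = 0.6
  (p2 -> ~(p1 \/ p2)): min(1, 1 − 0.3 + 0.6) = 1
  ~(p2 -> ~(p1 \/ p2)): Łukasiewicz ¬ gives 1 − 1 = 0
  (p1 -> ~(p2 -> ~(p1 \/ p2))): min(1, 1 − 0.4 + 0) = 0.6
  ~(p1 -> ~(p2 -> ~(p1 \/ p2))): Łukasiewicz ¬ gives 1 − 0.6 = 0.4
  (~p1 /\ ~(p1 -> ~(p2 -> ~(p1 \/ p2)))) = min(0.6, 0.4) = 0.4
  ((p2 -> ~p2) \/ (~p1 /\ ~(p1 -> ~(p2 -> ~(p1 \/ p2))))) = max(1, 0.4) = 1
  Łukasiewicz value = 1
Difference: 0 − 1 = -1.00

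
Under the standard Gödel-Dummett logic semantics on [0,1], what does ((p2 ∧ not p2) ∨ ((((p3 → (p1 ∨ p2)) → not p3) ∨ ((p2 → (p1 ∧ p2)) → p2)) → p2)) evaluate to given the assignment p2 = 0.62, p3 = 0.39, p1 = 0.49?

not p2: Gödel ¬ of 0.62 = 0 (operand ≠ 0)
(p2 ∧ not p2) = min(0.62, 0) = 0
(p1 ∨ p2) = max(0.49, 0.62) = 0.62
(p3 → (p1 ∨ p2)): 0.39 ≤ 0.62, so result = 1
not p3: Gödel ¬ of 0.39 = 0 (operand ≠ 0)
((p3 → (p1 ∨ p2)) → not p3): 1 > 0, so result = 0
(p1 ∧ p2) = min(0.49, 0.62) = 0.49
(p2 → (p1 ∧ p2)): 0.62 > 0.49, so result = 0.49
((p2 → (p1 ∧ p2)) → p2): 0.49 ≤ 0.62, so result = 1
(((p3 → (p1 ∨ p2)) → not p3) ∨ ((p2 → (p1 ∧ p2)) → p2)) = max(0, 1) = 1
((((p3 → (p1 ∨ p2)) → not p3) ∨ ((p2 → (p1 ∧ p2)) → p2)) → p2): 1 > 0.62, so result = 0.62
((p2 ∧ not p2) ∨ ((((p3 → (p1 ∨ p2)) → not p3) ∨ ((p2 → (p1 ∧ p2)) → p2)) → p2)) = max(0, 0.62) = 0.62

0.62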